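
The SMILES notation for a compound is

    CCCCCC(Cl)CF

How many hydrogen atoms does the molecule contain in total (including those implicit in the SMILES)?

Walk through each heavy atom and fill implicit hydrogens from standard valence (C 4, N 3, O 2, S 2, halogen 1):
  atom 1: C, bond orders sum to 1 (valence 4) → 3 H
  atom 2: C, bond orders sum to 2 (valence 4) → 2 H
  atom 3: C, bond orders sum to 2 (valence 4) → 2 H
  atom 4: C, bond orders sum to 2 (valence 4) → 2 H
  atom 5: C, bond orders sum to 2 (valence 4) → 2 H
  atom 6: C, bond orders sum to 3 (valence 4) → 1 H
  atom 7: Cl (halogen, monovalent) → 0 H
  atom 8: C, bond orders sum to 2 (valence 4) → 2 H
  atom 9: F (halogen, monovalent) → 0 H
Total hydrogens: 14.

14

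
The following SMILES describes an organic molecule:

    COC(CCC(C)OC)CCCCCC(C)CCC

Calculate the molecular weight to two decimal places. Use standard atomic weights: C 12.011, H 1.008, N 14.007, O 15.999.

First, the molecular formula is C17H36O2 (counting implicit H from valence).
  C: 17 × 12.011 = 204.187
  H: 36 × 1.008 = 36.288
  O: 2 × 15.999 = 31.998
Sum: 17×12.011 + 36×1.008 + 2×15.999 = 272.473 → 272.47 g/mol.

272.47 g/mol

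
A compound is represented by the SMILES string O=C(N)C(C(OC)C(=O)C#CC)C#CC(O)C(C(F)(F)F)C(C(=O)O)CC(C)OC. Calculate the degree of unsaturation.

7

Molecular formula: C19H24F3NO7.
DoU = (2C + 2 + N − H − X) / 2, where X is the halogen count and O/S are ignored.
    = (2·19 + 2 + 1 − 24 − 3) / 2 = 14 / 2 = 7.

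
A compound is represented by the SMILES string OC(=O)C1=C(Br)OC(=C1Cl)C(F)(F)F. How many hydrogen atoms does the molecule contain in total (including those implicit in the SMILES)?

1

Walk through each heavy atom and fill implicit hydrogens from standard valence (C 4, N 3, O 2, S 2, halogen 1):
  atom 1: O, bond orders sum to 1 (valence 2) → 1 H
  atom 2: C, bond orders sum to 4 (valence 4) → 0 H
  atom 3: O, bond orders sum to 2 (valence 2) → 0 H
  atom 4: C, bond orders sum to 4 (valence 4) → 0 H
  atom 5: C, bond orders sum to 4 (valence 4) → 0 H
  atom 6: Br (halogen, monovalent) → 0 H
  atom 7: O, bond orders sum to 2 (valence 2) → 0 H
  atom 8: C, bond orders sum to 4 (valence 4) → 0 H
  atom 9: C, bond orders sum to 4 (valence 4) → 0 H
  atom 10: Cl (halogen, monovalent) → 0 H
  atom 11: C, bond orders sum to 4 (valence 4) → 0 H
  atom 12: F (halogen, monovalent) → 0 H
  atom 13: F (halogen, monovalent) → 0 H
  atom 14: F (halogen, monovalent) → 0 H
Total hydrogens: 1.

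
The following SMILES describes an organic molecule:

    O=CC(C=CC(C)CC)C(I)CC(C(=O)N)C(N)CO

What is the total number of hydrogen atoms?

Walk through each heavy atom and fill implicit hydrogens from standard valence (C 4, N 3, O 2, S 2, halogen 1):
  atom 1: O, bond orders sum to 2 (valence 2) → 0 H
  atom 2: C, bond orders sum to 3 (valence 4) → 1 H
  atom 3: C, bond orders sum to 3 (valence 4) → 1 H
  atom 4: C, bond orders sum to 3 (valence 4) → 1 H
  atom 5: C, bond orders sum to 3 (valence 4) → 1 H
  atom 6: C, bond orders sum to 3 (valence 4) → 1 H
  atom 7: C, bond orders sum to 1 (valence 4) → 3 H
  atom 8: C, bond orders sum to 2 (valence 4) → 2 H
  atom 9: C, bond orders sum to 1 (valence 4) → 3 H
  atom 10: C, bond orders sum to 3 (valence 4) → 1 H
  atom 11: I (halogen, monovalent) → 0 H
  atom 12: C, bond orders sum to 2 (valence 4) → 2 H
  atom 13: C, bond orders sum to 3 (valence 4) → 1 H
  atom 14: C, bond orders sum to 4 (valence 4) → 0 H
  atom 15: O, bond orders sum to 2 (valence 2) → 0 H
  atom 16: N, bond orders sum to 1 (valence 3) → 2 H
  atom 17: C, bond orders sum to 3 (valence 4) → 1 H
  atom 18: N, bond orders sum to 1 (valence 3) → 2 H
  atom 19: C, bond orders sum to 2 (valence 4) → 2 H
  atom 20: O, bond orders sum to 1 (valence 2) → 1 H
Total hydrogens: 25.

25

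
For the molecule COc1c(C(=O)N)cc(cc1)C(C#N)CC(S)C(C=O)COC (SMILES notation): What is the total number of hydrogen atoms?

Walk through each heavy atom and fill implicit hydrogens from standard valence (C 4, N 3, O 2, S 2, halogen 1); for lowercase aromatic atoms, an aromatic c carries 1 H when it has two neighbours and 0 H with three, and aromatic n carries 0 H:
  atom 1: C, bond orders sum to 1 (valence 4) → 3 H
  atom 2: O, bond orders sum to 2 (valence 2) → 0 H
  atom 3: aromatic c, 3 neighbours → 0 H
  atom 4: aromatic c, 3 neighbours → 0 H
  atom 5: C, bond orders sum to 4 (valence 4) → 0 H
  atom 6: O, bond orders sum to 2 (valence 2) → 0 H
  atom 7: N, bond orders sum to 1 (valence 3) → 2 H
  atom 8: aromatic c, 2 neighbours → 1 H
  atom 9: aromatic c, 3 neighbours → 0 H
  atom 10: aromatic c, 2 neighbours → 1 H
  atom 11: aromatic c, 2 neighbours → 1 H
  atom 12: C, bond orders sum to 3 (valence 4) → 1 H
  atom 13: C, bond orders sum to 4 (valence 4) → 0 H
  atom 14: N, bond orders sum to 3 (valence 3) → 0 H
  atom 15: C, bond orders sum to 2 (valence 4) → 2 H
  atom 16: C, bond orders sum to 3 (valence 4) → 1 H
  atom 17: S, bond orders sum to 1 (valence 2) → 1 H
  atom 18: C, bond orders sum to 3 (valence 4) → 1 H
  atom 19: C, bond orders sum to 3 (valence 4) → 1 H
  atom 20: O, bond orders sum to 2 (valence 2) → 0 H
  atom 21: C, bond orders sum to 2 (valence 4) → 2 H
  atom 22: O, bond orders sum to 2 (valence 2) → 0 H
  atom 23: C, bond orders sum to 1 (valence 4) → 3 H
Total hydrogens: 20.

20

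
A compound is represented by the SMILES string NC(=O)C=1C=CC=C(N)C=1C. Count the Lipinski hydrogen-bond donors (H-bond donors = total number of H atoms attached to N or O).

4

Donors: find every N or O and count the H atoms it carries.
  atom 1 (N): bond orders sum to 1 → 2 H
  atom 3 (O): bond orders sum to 2 → 0 H
  atom 9 (N): bond orders sum to 1 → 2 H
Lipinski HBD = 4.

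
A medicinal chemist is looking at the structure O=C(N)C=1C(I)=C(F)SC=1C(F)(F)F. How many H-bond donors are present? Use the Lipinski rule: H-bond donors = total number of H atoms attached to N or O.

Donors: find every N or O and count the H atoms it carries.
  atom 1 (O): bond orders sum to 2 → 0 H
  atom 3 (N): bond orders sum to 1 → 2 H
Lipinski HBD = 2.

2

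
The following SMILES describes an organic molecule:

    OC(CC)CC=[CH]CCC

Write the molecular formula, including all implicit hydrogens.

C9H18O

Walk through each heavy atom and fill implicit hydrogens from standard valence (C 4, N 3, O 2, S 2, halogen 1):
  atom 1: O, bond orders sum to 1 (valence 2) → 1 H
  atom 2: C, bond orders sum to 3 (valence 4) → 1 H
  atom 3: C, bond orders sum to 2 (valence 4) → 2 H
  atom 4: C, bond orders sum to 1 (valence 4) → 3 H
  atom 5: C, bond orders sum to 2 (valence 4) → 2 H
  atom 6: C, bond orders sum to 3 (valence 4) → 1 H
  atom 7: C with explicit H count 1
  atom 8: C, bond orders sum to 2 (valence 4) → 2 H
  atom 9: C, bond orders sum to 2 (valence 4) → 2 H
  atom 10: C, bond orders sum to 1 (valence 4) → 3 H
Totals → C:9, H:18, O:1.
In Hill order: C9H18O.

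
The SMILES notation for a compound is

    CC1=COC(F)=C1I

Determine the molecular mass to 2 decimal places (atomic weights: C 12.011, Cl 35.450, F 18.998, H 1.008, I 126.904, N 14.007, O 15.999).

First, the molecular formula is C5H4FIO (counting implicit H from valence).
  C: 5 × 12.011 = 60.055
  F: 1 × 18.998 = 18.998
  H: 4 × 1.008 = 4.032
  I: 1 × 126.904 = 126.904
  O: 1 × 15.999 = 15.999
Sum: 5×12.011 + 1×18.998 + 4×1.008 + 1×126.904 + 1×15.999 = 225.988 → 225.99 g/mol.

225.99 g/mol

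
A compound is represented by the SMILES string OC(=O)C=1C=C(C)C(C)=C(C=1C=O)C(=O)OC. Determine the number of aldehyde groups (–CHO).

The aldehyde motif appears at heavy-atom position 12 in the SMILES.
Other groups present: 1 carboxylic acid, 1 ester.
Aldehyde count: 1.

1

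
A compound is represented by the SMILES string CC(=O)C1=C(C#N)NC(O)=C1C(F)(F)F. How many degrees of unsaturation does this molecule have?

6

Molecular formula: C8H5F3N2O2.
DoU = (2C + 2 + N − H − X) / 2, where X is the halogen count and O/S are ignored.
    = (2·8 + 2 + 2 − 5 − 3) / 2 = 12 / 2 = 6.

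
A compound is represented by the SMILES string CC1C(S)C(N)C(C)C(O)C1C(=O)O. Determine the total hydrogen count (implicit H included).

17

Walk through each heavy atom and fill implicit hydrogens from standard valence (C 4, N 3, O 2, S 2, halogen 1):
  atom 1: C, bond orders sum to 1 (valence 4) → 3 H
  atom 2: C, bond orders sum to 3 (valence 4) → 1 H
  atom 3: C, bond orders sum to 3 (valence 4) → 1 H
  atom 4: S, bond orders sum to 1 (valence 2) → 1 H
  atom 5: C, bond orders sum to 3 (valence 4) → 1 H
  atom 6: N, bond orders sum to 1 (valence 3) → 2 H
  atom 7: C, bond orders sum to 3 (valence 4) → 1 H
  atom 8: C, bond orders sum to 1 (valence 4) → 3 H
  atom 9: C, bond orders sum to 3 (valence 4) → 1 H
  atom 10: O, bond orders sum to 1 (valence 2) → 1 H
  atom 11: C, bond orders sum to 3 (valence 4) → 1 H
  atom 12: C, bond orders sum to 4 (valence 4) → 0 H
  atom 13: O, bond orders sum to 2 (valence 2) → 0 H
  atom 14: O, bond orders sum to 1 (valence 2) → 1 H
Total hydrogens: 17.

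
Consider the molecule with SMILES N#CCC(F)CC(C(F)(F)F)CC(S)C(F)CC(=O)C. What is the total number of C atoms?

Count every carbon token in the SMILES (each C, including those in ring-closure positions and inside branches).
Carbon count: 12.

12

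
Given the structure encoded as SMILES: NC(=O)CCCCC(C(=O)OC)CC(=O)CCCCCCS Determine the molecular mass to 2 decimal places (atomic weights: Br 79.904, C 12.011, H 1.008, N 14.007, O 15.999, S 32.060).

331.47 g/mol

First, the molecular formula is C16H29NO4S (counting implicit H from valence).
  C: 16 × 12.011 = 192.176
  H: 29 × 1.008 = 29.232
  N: 1 × 14.007 = 14.007
  O: 4 × 15.999 = 63.996
  S: 1 × 32.060 = 32.060
Sum: 16×12.011 + 29×1.008 + 1×14.007 + 4×15.999 + 1×32.060 = 331.471 → 331.47 g/mol.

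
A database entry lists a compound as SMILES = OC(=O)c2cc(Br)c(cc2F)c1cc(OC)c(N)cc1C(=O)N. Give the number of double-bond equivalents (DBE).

10

Molecular formula: C15H12BrFN2O4.
DoU = (2C + 2 + N − H − X) / 2, where X is the halogen count and O/S are ignored.
    = (2·15 + 2 + 2 − 12 − 2) / 2 = 20 / 2 = 10.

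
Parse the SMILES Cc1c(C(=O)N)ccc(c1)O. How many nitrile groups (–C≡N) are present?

Scan the SMILES for the nitrile motif — none present.
Groups that are present: 1 amide, 1 hydroxyl.

0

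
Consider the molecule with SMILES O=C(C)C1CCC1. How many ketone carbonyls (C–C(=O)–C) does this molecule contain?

1

The ketone motif appears at heavy-atom position 2 in the SMILES.
Ketone count: 1.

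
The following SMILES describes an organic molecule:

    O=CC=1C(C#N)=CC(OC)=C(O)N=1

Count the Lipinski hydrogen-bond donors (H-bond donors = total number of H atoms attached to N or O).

Donors: find every N or O and count the H atoms it carries.
  atom 1 (O): bond orders sum to 2 → 0 H
  atom 6 (N): bond orders sum to 3 → 0 H
  atom 9 (O): bond orders sum to 2 → 0 H
  atom 12 (O): bond orders sum to 1 → 1 H
  atom 13 (N): bond orders sum to 3 → 0 H
Lipinski HBD = 1.

1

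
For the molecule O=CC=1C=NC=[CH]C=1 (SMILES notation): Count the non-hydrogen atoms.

8

Every atom symbol written in the SMILES (organic subset) is one heavy atom; implicit H are not written.
Heavy atoms by element → C:6, N:1, O:1.
Total: 8.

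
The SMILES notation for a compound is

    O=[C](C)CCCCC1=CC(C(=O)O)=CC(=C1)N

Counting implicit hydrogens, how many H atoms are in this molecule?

Walk through each heavy atom and fill implicit hydrogens from standard valence (C 4, N 3, O 2, S 2, halogen 1):
  atom 1: O, bond orders sum to 2 (valence 2) → 0 H
  atom 2: C with explicit H count 0
  atom 3: C, bond orders sum to 1 (valence 4) → 3 H
  atom 4: C, bond orders sum to 2 (valence 4) → 2 H
  atom 5: C, bond orders sum to 2 (valence 4) → 2 H
  atom 6: C, bond orders sum to 2 (valence 4) → 2 H
  atom 7: C, bond orders sum to 2 (valence 4) → 2 H
  atom 8: C, bond orders sum to 4 (valence 4) → 0 H
  atom 9: C, bond orders sum to 3 (valence 4) → 1 H
  atom 10: C, bond orders sum to 4 (valence 4) → 0 H
  atom 11: C, bond orders sum to 4 (valence 4) → 0 H
  atom 12: O, bond orders sum to 2 (valence 2) → 0 H
  atom 13: O, bond orders sum to 1 (valence 2) → 1 H
  atom 14: C, bond orders sum to 3 (valence 4) → 1 H
  atom 15: C, bond orders sum to 4 (valence 4) → 0 H
  atom 16: C, bond orders sum to 3 (valence 4) → 1 H
  atom 17: N, bond orders sum to 1 (valence 3) → 2 H
Total hydrogens: 17.

17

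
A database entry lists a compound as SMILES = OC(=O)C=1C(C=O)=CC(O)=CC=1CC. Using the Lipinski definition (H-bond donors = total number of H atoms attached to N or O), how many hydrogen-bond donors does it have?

Donors: find every N or O and count the H atoms it carries.
  atom 1 (O): bond orders sum to 1 → 1 H
  atom 3 (O): bond orders sum to 2 → 0 H
  atom 7 (O): bond orders sum to 2 → 0 H
  atom 10 (O): bond orders sum to 1 → 1 H
Lipinski HBD = 2.

2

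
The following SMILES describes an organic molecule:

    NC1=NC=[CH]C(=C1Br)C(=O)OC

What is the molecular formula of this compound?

Walk through each heavy atom and fill implicit hydrogens from standard valence (C 4, N 3, O 2, S 2, halogen 1):
  atom 1: N, bond orders sum to 1 (valence 3) → 2 H
  atom 2: C, bond orders sum to 4 (valence 4) → 0 H
  atom 3: N, bond orders sum to 3 (valence 3) → 0 H
  atom 4: C, bond orders sum to 3 (valence 4) → 1 H
  atom 5: C with explicit H count 1
  atom 6: C, bond orders sum to 4 (valence 4) → 0 H
  atom 7: C, bond orders sum to 4 (valence 4) → 0 H
  atom 8: Br (halogen, monovalent) → 0 H
  atom 9: C, bond orders sum to 4 (valence 4) → 0 H
  atom 10: O, bond orders sum to 2 (valence 2) → 0 H
  atom 11: O, bond orders sum to 2 (valence 2) → 0 H
  atom 12: C, bond orders sum to 1 (valence 4) → 3 H
Totals → C:7, H:7, Br:1, N:2, O:2.
In Hill order: C7H7BrN2O2.

C7H7BrN2O2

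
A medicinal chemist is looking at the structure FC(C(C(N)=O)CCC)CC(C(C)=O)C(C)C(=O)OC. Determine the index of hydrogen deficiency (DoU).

3

Degree of unsaturation = (number of rings) + (number of π bonds).
Ring closures in the SMILES: 0.
π bonds: 3 double bonds (each 1 DoU) → 3 DoU from unsaturation.
Total DoU = 0 + 3 = 3.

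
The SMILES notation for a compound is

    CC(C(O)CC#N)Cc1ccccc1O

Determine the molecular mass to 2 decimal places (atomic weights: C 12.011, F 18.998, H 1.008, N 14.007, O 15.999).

First, the molecular formula is C12H15NO2 (counting implicit H from valence).
  C: 12 × 12.011 = 144.132
  H: 15 × 1.008 = 15.120
  N: 1 × 14.007 = 14.007
  O: 2 × 15.999 = 31.998
Sum: 12×12.011 + 15×1.008 + 1×14.007 + 2×15.999 = 205.257 → 205.26 g/mol.

205.26 g/mol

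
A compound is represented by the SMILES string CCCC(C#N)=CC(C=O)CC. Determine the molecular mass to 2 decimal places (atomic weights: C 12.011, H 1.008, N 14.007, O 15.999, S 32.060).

165.24 g/mol

First, the molecular formula is C10H15NO (counting implicit H from valence).
  C: 10 × 12.011 = 120.110
  H: 15 × 1.008 = 15.120
  N: 1 × 14.007 = 14.007
  O: 1 × 15.999 = 15.999
Sum: 10×12.011 + 15×1.008 + 1×14.007 + 1×15.999 = 165.236 → 165.24 g/mol.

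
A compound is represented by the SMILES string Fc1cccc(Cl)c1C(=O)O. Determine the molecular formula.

C7H4ClFO2

Walk through each heavy atom and fill implicit hydrogens from standard valence (C 4, N 3, O 2, S 2, halogen 1); for lowercase aromatic atoms, an aromatic c carries 1 H when it has two neighbours and 0 H with three, and aromatic n carries 0 H:
  atom 1: F (halogen, monovalent) → 0 H
  atom 2: aromatic c, 3 neighbours → 0 H
  atom 3: aromatic c, 2 neighbours → 1 H
  atom 4: aromatic c, 2 neighbours → 1 H
  atom 5: aromatic c, 2 neighbours → 1 H
  atom 6: aromatic c, 3 neighbours → 0 H
  atom 7: Cl (halogen, monovalent) → 0 H
  atom 8: aromatic c, 3 neighbours → 0 H
  atom 9: C, bond orders sum to 4 (valence 4) → 0 H
  atom 10: O, bond orders sum to 2 (valence 2) → 0 H
  atom 11: O, bond orders sum to 1 (valence 2) → 1 H
Totals → C:7, H:4, Cl:1, F:1, O:2.
In Hill order: C7H4ClFO2.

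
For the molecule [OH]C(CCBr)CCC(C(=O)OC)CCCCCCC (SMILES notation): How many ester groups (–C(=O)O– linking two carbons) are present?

1

The ester motif appears at heavy-atom position 9 in the SMILES.
Other groups present: 1 hydroxyl.
Ester count: 1.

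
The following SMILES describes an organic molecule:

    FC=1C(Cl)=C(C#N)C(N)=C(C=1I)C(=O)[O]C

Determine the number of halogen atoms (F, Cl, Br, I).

3

Halogen atoms appear at heavy-atom positions 1, 4, 12 (1×Cl, 1×F, 1×I).
Other groups present: 1 ester, 1 nitrile, 1 primary amine.
Halogen count: 3.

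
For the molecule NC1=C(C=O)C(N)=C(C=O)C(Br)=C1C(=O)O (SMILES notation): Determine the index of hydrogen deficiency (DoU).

7

Molecular formula: C9H7BrN2O4.
DoU = (2C + 2 + N − H − X) / 2, where X is the halogen count and O/S are ignored.
    = (2·9 + 2 + 2 − 7 − 1) / 2 = 14 / 2 = 7.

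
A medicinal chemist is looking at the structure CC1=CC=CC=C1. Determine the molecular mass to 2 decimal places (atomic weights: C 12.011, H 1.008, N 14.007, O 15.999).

92.14 g/mol

First, the molecular formula is C7H8 (counting implicit H from valence).
  C: 7 × 12.011 = 84.077
  H: 8 × 1.008 = 8.064
Sum: 7×12.011 + 8×1.008 = 92.141 → 92.14 g/mol.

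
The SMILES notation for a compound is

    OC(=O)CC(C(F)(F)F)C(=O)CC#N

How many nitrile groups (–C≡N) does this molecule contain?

1

The nitrile motif appears at heavy-atom position 13 in the SMILES.
Other groups present: 1 carboxylic acid, 1 ketone.
Nitrile count: 1.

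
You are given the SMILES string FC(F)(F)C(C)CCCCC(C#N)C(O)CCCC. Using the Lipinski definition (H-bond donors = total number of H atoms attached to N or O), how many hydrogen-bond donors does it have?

1

Donors: find every N or O and count the H atoms it carries.
  atom 13 (N): bond orders sum to 3 → 0 H
  atom 15 (O): bond orders sum to 1 → 1 H
Lipinski HBD = 1.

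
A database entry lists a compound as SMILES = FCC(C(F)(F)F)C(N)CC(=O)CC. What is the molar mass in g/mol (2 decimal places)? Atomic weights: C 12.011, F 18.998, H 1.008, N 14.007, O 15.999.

First, the molecular formula is C8H13F4NO (counting implicit H from valence).
  C: 8 × 12.011 = 96.088
  F: 4 × 18.998 = 75.992
  H: 13 × 1.008 = 13.104
  N: 1 × 14.007 = 14.007
  O: 1 × 15.999 = 15.999
Sum: 8×12.011 + 4×18.998 + 13×1.008 + 1×14.007 + 1×15.999 = 215.190 → 215.19 g/mol.

215.19 g/mol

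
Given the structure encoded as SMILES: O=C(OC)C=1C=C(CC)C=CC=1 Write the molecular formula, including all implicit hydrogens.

C10H12O2

Walk through each heavy atom and fill implicit hydrogens from standard valence (C 4, N 3, O 2, S 2, halogen 1):
  atom 1: O, bond orders sum to 2 (valence 2) → 0 H
  atom 2: C, bond orders sum to 4 (valence 4) → 0 H
  atom 3: O, bond orders sum to 2 (valence 2) → 0 H
  atom 4: C, bond orders sum to 1 (valence 4) → 3 H
  atom 5: C, bond orders sum to 4 (valence 4) → 0 H
  atom 6: C, bond orders sum to 3 (valence 4) → 1 H
  atom 7: C, bond orders sum to 4 (valence 4) → 0 H
  atom 8: C, bond orders sum to 2 (valence 4) → 2 H
  atom 9: C, bond orders sum to 1 (valence 4) → 3 H
  atom 10: C, bond orders sum to 3 (valence 4) → 1 H
  atom 11: C, bond orders sum to 3 (valence 4) → 1 H
  atom 12: C, bond orders sum to 3 (valence 4) → 1 H
Totals → C:10, H:12, O:2.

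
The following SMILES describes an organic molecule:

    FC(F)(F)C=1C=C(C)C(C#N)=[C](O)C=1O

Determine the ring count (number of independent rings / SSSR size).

In SMILES, each pair of matching ring-closure digits denotes one ring-closing bond; the number of such bonds equals the number of independent rings.
Ring-closure bonds here: 1.

1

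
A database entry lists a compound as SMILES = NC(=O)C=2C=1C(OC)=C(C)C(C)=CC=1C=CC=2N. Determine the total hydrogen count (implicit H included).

16

Walk through each heavy atom and fill implicit hydrogens from standard valence (C 4, N 3, O 2, S 2, halogen 1):
  atom 1: N, bond orders sum to 1 (valence 3) → 2 H
  atom 2: C, bond orders sum to 4 (valence 4) → 0 H
  atom 3: O, bond orders sum to 2 (valence 2) → 0 H
  atom 4: C, bond orders sum to 4 (valence 4) → 0 H
  atom 5: C, bond orders sum to 4 (valence 4) → 0 H
  atom 6: C, bond orders sum to 4 (valence 4) → 0 H
  atom 7: O, bond orders sum to 2 (valence 2) → 0 H
  atom 8: C, bond orders sum to 1 (valence 4) → 3 H
  atom 9: C, bond orders sum to 4 (valence 4) → 0 H
  atom 10: C, bond orders sum to 1 (valence 4) → 3 H
  atom 11: C, bond orders sum to 4 (valence 4) → 0 H
  atom 12: C, bond orders sum to 1 (valence 4) → 3 H
  atom 13: C, bond orders sum to 3 (valence 4) → 1 H
  atom 14: C, bond orders sum to 4 (valence 4) → 0 H
  atom 15: C, bond orders sum to 3 (valence 4) → 1 H
  atom 16: C, bond orders sum to 3 (valence 4) → 1 H
  atom 17: C, bond orders sum to 4 (valence 4) → 0 H
  atom 18: N, bond orders sum to 1 (valence 3) → 2 H
Total hydrogens: 16.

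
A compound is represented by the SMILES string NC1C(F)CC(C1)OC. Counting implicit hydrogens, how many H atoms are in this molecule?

12

Walk through each heavy atom and fill implicit hydrogens from standard valence (C 4, N 3, O 2, S 2, halogen 1):
  atom 1: N, bond orders sum to 1 (valence 3) → 2 H
  atom 2: C, bond orders sum to 3 (valence 4) → 1 H
  atom 3: C, bond orders sum to 3 (valence 4) → 1 H
  atom 4: F (halogen, monovalent) → 0 H
  atom 5: C, bond orders sum to 2 (valence 4) → 2 H
  atom 6: C, bond orders sum to 3 (valence 4) → 1 H
  atom 7: C, bond orders sum to 2 (valence 4) → 2 H
  atom 8: O, bond orders sum to 2 (valence 2) → 0 H
  atom 9: C, bond orders sum to 1 (valence 4) → 3 H
Total hydrogens: 12.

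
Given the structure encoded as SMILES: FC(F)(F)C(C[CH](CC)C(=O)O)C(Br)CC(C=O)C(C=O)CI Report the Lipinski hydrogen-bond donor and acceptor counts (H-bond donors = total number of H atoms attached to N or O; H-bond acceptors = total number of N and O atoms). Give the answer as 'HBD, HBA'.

1, 4

Donors: find every N or O and count the H atoms it carries.
  atom 11 (O): bond orders sum to 2 → 0 H
  atom 12 (O): bond orders sum to 1 → 1 H
  atom 18 (O): bond orders sum to 2 → 0 H
  atom 21 (O): bond orders sum to 2 → 0 H
Lipinski HBD = 1.
Acceptors: N atoms = 0, O atoms = 4 → HBA = 4.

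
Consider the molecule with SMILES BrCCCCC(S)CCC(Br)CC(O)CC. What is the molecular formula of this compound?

Walk through each heavy atom and fill implicit hydrogens from standard valence (C 4, N 3, O 2, S 2, halogen 1):
  atom 1: Br (halogen, monovalent) → 0 H
  atom 2: C, bond orders sum to 2 (valence 4) → 2 H
  atom 3: C, bond orders sum to 2 (valence 4) → 2 H
  atom 4: C, bond orders sum to 2 (valence 4) → 2 H
  atom 5: C, bond orders sum to 2 (valence 4) → 2 H
  atom 6: C, bond orders sum to 3 (valence 4) → 1 H
  atom 7: S, bond orders sum to 1 (valence 2) → 1 H
  atom 8: C, bond orders sum to 2 (valence 4) → 2 H
  atom 9: C, bond orders sum to 2 (valence 4) → 2 H
  atom 10: C, bond orders sum to 3 (valence 4) → 1 H
  atom 11: Br (halogen, monovalent) → 0 H
  atom 12: C, bond orders sum to 2 (valence 4) → 2 H
  atom 13: C, bond orders sum to 3 (valence 4) → 1 H
  atom 14: O, bond orders sum to 1 (valence 2) → 1 H
  atom 15: C, bond orders sum to 2 (valence 4) → 2 H
  atom 16: C, bond orders sum to 1 (valence 4) → 3 H
Totals → C:12, H:24, Br:2, O:1, S:1.

C12H24Br2OS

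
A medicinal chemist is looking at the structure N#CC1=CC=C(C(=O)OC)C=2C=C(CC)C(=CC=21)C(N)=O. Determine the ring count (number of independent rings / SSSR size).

In SMILES, each pair of matching ring-closure digits denotes one ring-closing bond; the number of such bonds equals the number of independent rings.
Ring-closure bonds here: 2.

2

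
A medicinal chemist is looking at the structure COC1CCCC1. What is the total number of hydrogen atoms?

12

Walk through each heavy atom and fill implicit hydrogens from standard valence (C 4, N 3, O 2, S 2, halogen 1):
  atom 1: C, bond orders sum to 1 (valence 4) → 3 H
  atom 2: O, bond orders sum to 2 (valence 2) → 0 H
  atom 3: C, bond orders sum to 3 (valence 4) → 1 H
  atom 4: C, bond orders sum to 2 (valence 4) → 2 H
  atom 5: C, bond orders sum to 2 (valence 4) → 2 H
  atom 6: C, bond orders sum to 2 (valence 4) → 2 H
  atom 7: C, bond orders sum to 2 (valence 4) → 2 H
Total hydrogens: 12.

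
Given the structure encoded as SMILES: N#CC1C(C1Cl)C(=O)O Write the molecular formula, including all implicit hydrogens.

Walk through each heavy atom and fill implicit hydrogens from standard valence (C 4, N 3, O 2, S 2, halogen 1):
  atom 1: N, bond orders sum to 3 (valence 3) → 0 H
  atom 2: C, bond orders sum to 4 (valence 4) → 0 H
  atom 3: C, bond orders sum to 3 (valence 4) → 1 H
  atom 4: C, bond orders sum to 3 (valence 4) → 1 H
  atom 5: C, bond orders sum to 3 (valence 4) → 1 H
  atom 6: Cl (halogen, monovalent) → 0 H
  atom 7: C, bond orders sum to 4 (valence 4) → 0 H
  atom 8: O, bond orders sum to 2 (valence 2) → 0 H
  atom 9: O, bond orders sum to 1 (valence 2) → 1 H
Totals → C:5, H:4, Cl:1, N:1, O:2.

C5H4ClNO2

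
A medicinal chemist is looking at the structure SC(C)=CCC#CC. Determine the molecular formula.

C7H10S

Walk through each heavy atom and fill implicit hydrogens from standard valence (C 4, N 3, O 2, S 2, halogen 1):
  atom 1: S, bond orders sum to 1 (valence 2) → 1 H
  atom 2: C, bond orders sum to 4 (valence 4) → 0 H
  atom 3: C, bond orders sum to 1 (valence 4) → 3 H
  atom 4: C, bond orders sum to 3 (valence 4) → 1 H
  atom 5: C, bond orders sum to 2 (valence 4) → 2 H
  atom 6: C, bond orders sum to 4 (valence 4) → 0 H
  atom 7: C, bond orders sum to 4 (valence 4) → 0 H
  atom 8: C, bond orders sum to 1 (valence 4) → 3 H
Totals → C:7, H:10, S:1.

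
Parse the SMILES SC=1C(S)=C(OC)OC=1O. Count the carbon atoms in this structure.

5

Count every carbon token in the SMILES (each C, including those in ring-closure positions and inside branches).
Carbon count: 5.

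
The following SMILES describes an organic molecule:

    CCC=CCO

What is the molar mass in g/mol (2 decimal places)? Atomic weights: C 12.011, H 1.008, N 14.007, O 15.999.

First, the molecular formula is C5H10O (counting implicit H from valence).
  C: 5 × 12.011 = 60.055
  H: 10 × 1.008 = 10.080
  O: 1 × 15.999 = 15.999
Sum: 5×12.011 + 10×1.008 + 1×15.999 = 86.134 → 86.13 g/mol.

86.13 g/mol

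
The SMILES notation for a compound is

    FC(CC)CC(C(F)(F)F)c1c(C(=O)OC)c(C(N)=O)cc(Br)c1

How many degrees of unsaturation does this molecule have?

Molecular formula: C15H16BrF4NO3.
DoU = (2C + 2 + N − H − X) / 2, where X is the halogen count and O/S are ignored.
    = (2·15 + 2 + 1 − 16 − 5) / 2 = 12 / 2 = 6.

6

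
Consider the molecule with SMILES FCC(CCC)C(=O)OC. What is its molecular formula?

C7H13FO2

Walk through each heavy atom and fill implicit hydrogens from standard valence (C 4, N 3, O 2, S 2, halogen 1):
  atom 1: F (halogen, monovalent) → 0 H
  atom 2: C, bond orders sum to 2 (valence 4) → 2 H
  atom 3: C, bond orders sum to 3 (valence 4) → 1 H
  atom 4: C, bond orders sum to 2 (valence 4) → 2 H
  atom 5: C, bond orders sum to 2 (valence 4) → 2 H
  atom 6: C, bond orders sum to 1 (valence 4) → 3 H
  atom 7: C, bond orders sum to 4 (valence 4) → 0 H
  atom 8: O, bond orders sum to 2 (valence 2) → 0 H
  atom 9: O, bond orders sum to 2 (valence 2) → 0 H
  atom 10: C, bond orders sum to 1 (valence 4) → 3 H
Totals → C:7, H:13, F:1, O:2.
In Hill order: C7H13FO2.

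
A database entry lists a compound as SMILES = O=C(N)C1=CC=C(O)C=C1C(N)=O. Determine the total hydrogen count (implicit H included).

Walk through each heavy atom and fill implicit hydrogens from standard valence (C 4, N 3, O 2, S 2, halogen 1):
  atom 1: O, bond orders sum to 2 (valence 2) → 0 H
  atom 2: C, bond orders sum to 4 (valence 4) → 0 H
  atom 3: N, bond orders sum to 1 (valence 3) → 2 H
  atom 4: C, bond orders sum to 4 (valence 4) → 0 H
  atom 5: C, bond orders sum to 3 (valence 4) → 1 H
  atom 6: C, bond orders sum to 3 (valence 4) → 1 H
  atom 7: C, bond orders sum to 4 (valence 4) → 0 H
  atom 8: O, bond orders sum to 1 (valence 2) → 1 H
  atom 9: C, bond orders sum to 3 (valence 4) → 1 H
  atom 10: C, bond orders sum to 4 (valence 4) → 0 H
  atom 11: C, bond orders sum to 4 (valence 4) → 0 H
  atom 12: N, bond orders sum to 1 (valence 3) → 2 H
  atom 13: O, bond orders sum to 2 (valence 2) → 0 H
Total hydrogens: 8.

8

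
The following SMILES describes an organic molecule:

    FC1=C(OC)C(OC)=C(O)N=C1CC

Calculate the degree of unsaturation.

4

Degree of unsaturation = (number of rings) + (number of π bonds).
Ring closures in the SMILES: 1.
π bonds: 3 double bonds (each 1 DoU) → 3 DoU from unsaturation.
Total DoU = 1 + 3 = 4.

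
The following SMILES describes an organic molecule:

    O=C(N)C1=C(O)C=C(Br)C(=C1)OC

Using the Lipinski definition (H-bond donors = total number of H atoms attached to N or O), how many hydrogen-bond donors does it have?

Donors: find every N or O and count the H atoms it carries.
  atom 1 (O): bond orders sum to 2 → 0 H
  atom 3 (N): bond orders sum to 1 → 2 H
  atom 6 (O): bond orders sum to 1 → 1 H
  atom 12 (O): bond orders sum to 2 → 0 H
Lipinski HBD = 3.

3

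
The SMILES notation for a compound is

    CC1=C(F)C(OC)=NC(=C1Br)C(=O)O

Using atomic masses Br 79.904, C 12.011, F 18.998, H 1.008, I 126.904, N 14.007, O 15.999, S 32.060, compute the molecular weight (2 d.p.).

264.05 g/mol

First, the molecular formula is C8H7BrFNO3 (counting implicit H from valence).
  Br: 1 × 79.904 = 79.904
  C: 8 × 12.011 = 96.088
  F: 1 × 18.998 = 18.998
  H: 7 × 1.008 = 7.056
  N: 1 × 14.007 = 14.007
  O: 3 × 15.999 = 47.997
Sum: 1×79.904 + 8×12.011 + 1×18.998 + 7×1.008 + 1×14.007 + 3×15.999 = 264.050 → 264.05 g/mol.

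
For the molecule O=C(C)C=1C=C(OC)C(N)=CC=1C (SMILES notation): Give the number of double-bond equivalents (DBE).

Molecular formula: C10H13NO2.
DoU = (2C + 2 + N − H − X) / 2, where X is the halogen count and O/S are ignored.
    = (2·10 + 2 + 1 − 13 − 0) / 2 = 10 / 2 = 5.

5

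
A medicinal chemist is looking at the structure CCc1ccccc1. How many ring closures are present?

1

In SMILES, each pair of matching ring-closure digits denotes one ring-closing bond; the number of such bonds equals the number of independent rings.
Ring-closure bonds here: 1.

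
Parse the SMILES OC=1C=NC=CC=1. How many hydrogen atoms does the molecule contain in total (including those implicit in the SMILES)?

Walk through each heavy atom and fill implicit hydrogens from standard valence (C 4, N 3, O 2, S 2, halogen 1):
  atom 1: O, bond orders sum to 1 (valence 2) → 1 H
  atom 2: C, bond orders sum to 4 (valence 4) → 0 H
  atom 3: C, bond orders sum to 3 (valence 4) → 1 H
  atom 4: N, bond orders sum to 3 (valence 3) → 0 H
  atom 5: C, bond orders sum to 3 (valence 4) → 1 H
  atom 6: C, bond orders sum to 3 (valence 4) → 1 H
  atom 7: C, bond orders sum to 3 (valence 4) → 1 H
Total hydrogens: 5.

5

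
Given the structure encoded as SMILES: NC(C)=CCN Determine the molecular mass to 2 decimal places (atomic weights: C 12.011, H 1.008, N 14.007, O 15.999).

First, the molecular formula is C4H10N2 (counting implicit H from valence).
  C: 4 × 12.011 = 48.044
  H: 10 × 1.008 = 10.080
  N: 2 × 14.007 = 28.014
Sum: 4×12.011 + 10×1.008 + 2×14.007 = 86.138 → 86.14 g/mol.

86.14 g/mol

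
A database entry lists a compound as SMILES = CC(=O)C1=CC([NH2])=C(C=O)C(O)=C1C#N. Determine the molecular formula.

Walk through each heavy atom and fill implicit hydrogens from standard valence (C 4, N 3, O 2, S 2, halogen 1):
  atom 1: C, bond orders sum to 1 (valence 4) → 3 H
  atom 2: C, bond orders sum to 4 (valence 4) → 0 H
  atom 3: O, bond orders sum to 2 (valence 2) → 0 H
  atom 4: C, bond orders sum to 4 (valence 4) → 0 H
  atom 5: C, bond orders sum to 3 (valence 4) → 1 H
  atom 6: C, bond orders sum to 4 (valence 4) → 0 H
  atom 7: N with explicit H count 2
  atom 8: C, bond orders sum to 4 (valence 4) → 0 H
  atom 9: C, bond orders sum to 3 (valence 4) → 1 H
  atom 10: O, bond orders sum to 2 (valence 2) → 0 H
  atom 11: C, bond orders sum to 4 (valence 4) → 0 H
  atom 12: O, bond orders sum to 1 (valence 2) → 1 H
  atom 13: C, bond orders sum to 4 (valence 4) → 0 H
  atom 14: C, bond orders sum to 4 (valence 4) → 0 H
  atom 15: N, bond orders sum to 3 (valence 3) → 0 H
Totals → C:10, H:8, N:2, O:3.
In Hill order: C10H8N2O3.

C10H8N2O3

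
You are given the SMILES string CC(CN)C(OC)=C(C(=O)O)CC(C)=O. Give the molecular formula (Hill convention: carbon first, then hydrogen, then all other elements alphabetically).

Walk through each heavy atom and fill implicit hydrogens from standard valence (C 4, N 3, O 2, S 2, halogen 1):
  atom 1: C, bond orders sum to 1 (valence 4) → 3 H
  atom 2: C, bond orders sum to 3 (valence 4) → 1 H
  atom 3: C, bond orders sum to 2 (valence 4) → 2 H
  atom 4: N, bond orders sum to 1 (valence 3) → 2 H
  atom 5: C, bond orders sum to 4 (valence 4) → 0 H
  atom 6: O, bond orders sum to 2 (valence 2) → 0 H
  atom 7: C, bond orders sum to 1 (valence 4) → 3 H
  atom 8: C, bond orders sum to 4 (valence 4) → 0 H
  atom 9: C, bond orders sum to 4 (valence 4) → 0 H
  atom 10: O, bond orders sum to 2 (valence 2) → 0 H
  atom 11: O, bond orders sum to 1 (valence 2) → 1 H
  atom 12: C, bond orders sum to 2 (valence 4) → 2 H
  atom 13: C, bond orders sum to 4 (valence 4) → 0 H
  atom 14: C, bond orders sum to 1 (valence 4) → 3 H
  atom 15: O, bond orders sum to 2 (valence 2) → 0 H
Totals → C:10, H:17, N:1, O:4.

C10H17NO4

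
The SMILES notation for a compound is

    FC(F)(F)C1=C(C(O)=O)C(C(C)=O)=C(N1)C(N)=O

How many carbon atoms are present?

Count every carbon token in the SMILES (each C, including those in ring-closure positions and inside branches).
Carbon count: 9.

9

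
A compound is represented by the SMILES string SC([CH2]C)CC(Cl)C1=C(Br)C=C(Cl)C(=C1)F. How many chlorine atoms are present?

Scan the SMILES for Cl atoms (remember two-letter symbols like Cl and Br are single atoms).
Chlorine count: 2.

2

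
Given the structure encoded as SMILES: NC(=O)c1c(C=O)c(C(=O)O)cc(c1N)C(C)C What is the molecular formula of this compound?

Walk through each heavy atom and fill implicit hydrogens from standard valence (C 4, N 3, O 2, S 2, halogen 1); for lowercase aromatic atoms, an aromatic c carries 1 H when it has two neighbours and 0 H with three, and aromatic n carries 0 H:
  atom 1: N, bond orders sum to 1 (valence 3) → 2 H
  atom 2: C, bond orders sum to 4 (valence 4) → 0 H
  atom 3: O, bond orders sum to 2 (valence 2) → 0 H
  atom 4: aromatic c, 3 neighbours → 0 H
  atom 5: aromatic c, 3 neighbours → 0 H
  atom 6: C, bond orders sum to 3 (valence 4) → 1 H
  atom 7: O, bond orders sum to 2 (valence 2) → 0 H
  atom 8: aromatic c, 3 neighbours → 0 H
  atom 9: C, bond orders sum to 4 (valence 4) → 0 H
  atom 10: O, bond orders sum to 2 (valence 2) → 0 H
  atom 11: O, bond orders sum to 1 (valence 2) → 1 H
  atom 12: aromatic c, 2 neighbours → 1 H
  atom 13: aromatic c, 3 neighbours → 0 H
  atom 14: aromatic c, 3 neighbours → 0 H
  atom 15: N, bond orders sum to 1 (valence 3) → 2 H
  atom 16: C, bond orders sum to 3 (valence 4) → 1 H
  atom 17: C, bond orders sum to 1 (valence 4) → 3 H
  atom 18: C, bond orders sum to 1 (valence 4) → 3 H
Totals → C:12, H:14, N:2, O:4.
In Hill order: C12H14N2O4.

C12H14N2O4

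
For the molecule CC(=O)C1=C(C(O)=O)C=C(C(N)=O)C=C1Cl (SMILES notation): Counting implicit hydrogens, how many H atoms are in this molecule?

Walk through each heavy atom and fill implicit hydrogens from standard valence (C 4, N 3, O 2, S 2, halogen 1):
  atom 1: C, bond orders sum to 1 (valence 4) → 3 H
  atom 2: C, bond orders sum to 4 (valence 4) → 0 H
  atom 3: O, bond orders sum to 2 (valence 2) → 0 H
  atom 4: C, bond orders sum to 4 (valence 4) → 0 H
  atom 5: C, bond orders sum to 4 (valence 4) → 0 H
  atom 6: C, bond orders sum to 4 (valence 4) → 0 H
  atom 7: O, bond orders sum to 1 (valence 2) → 1 H
  atom 8: O, bond orders sum to 2 (valence 2) → 0 H
  atom 9: C, bond orders sum to 3 (valence 4) → 1 H
  atom 10: C, bond orders sum to 4 (valence 4) → 0 H
  atom 11: C, bond orders sum to 4 (valence 4) → 0 H
  atom 12: N, bond orders sum to 1 (valence 3) → 2 H
  atom 13: O, bond orders sum to 2 (valence 2) → 0 H
  atom 14: C, bond orders sum to 3 (valence 4) → 1 H
  atom 15: C, bond orders sum to 4 (valence 4) → 0 H
  atom 16: Cl (halogen, monovalent) → 0 H
Total hydrogens: 8.

8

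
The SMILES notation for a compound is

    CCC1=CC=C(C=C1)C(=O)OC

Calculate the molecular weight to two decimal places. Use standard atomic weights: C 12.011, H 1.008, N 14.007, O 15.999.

164.20 g/mol

First, the molecular formula is C10H12O2 (counting implicit H from valence).
  C: 10 × 12.011 = 120.110
  H: 12 × 1.008 = 12.096
  O: 2 × 15.999 = 31.998
Sum: 10×12.011 + 12×1.008 + 2×15.999 = 164.204 → 164.20 g/mol.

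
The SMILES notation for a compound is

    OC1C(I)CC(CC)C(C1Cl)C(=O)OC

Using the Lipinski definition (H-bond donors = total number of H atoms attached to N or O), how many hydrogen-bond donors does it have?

1

Donors: find every N or O and count the H atoms it carries.
  atom 1 (O): bond orders sum to 1 → 1 H
  atom 13 (O): bond orders sum to 2 → 0 H
  atom 14 (O): bond orders sum to 2 → 0 H
Lipinski HBD = 1.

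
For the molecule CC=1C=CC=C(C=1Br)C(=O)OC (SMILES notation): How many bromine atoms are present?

1

Scan the SMILES for Br atoms (remember two-letter symbols like Cl and Br are single atoms).
Bromine count: 1.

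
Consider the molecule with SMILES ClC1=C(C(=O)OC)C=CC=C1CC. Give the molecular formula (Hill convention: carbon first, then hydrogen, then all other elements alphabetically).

Walk through each heavy atom and fill implicit hydrogens from standard valence (C 4, N 3, O 2, S 2, halogen 1):
  atom 1: Cl (halogen, monovalent) → 0 H
  atom 2: C, bond orders sum to 4 (valence 4) → 0 H
  atom 3: C, bond orders sum to 4 (valence 4) → 0 H
  atom 4: C, bond orders sum to 4 (valence 4) → 0 H
  atom 5: O, bond orders sum to 2 (valence 2) → 0 H
  atom 6: O, bond orders sum to 2 (valence 2) → 0 H
  atom 7: C, bond orders sum to 1 (valence 4) → 3 H
  atom 8: C, bond orders sum to 3 (valence 4) → 1 H
  atom 9: C, bond orders sum to 3 (valence 4) → 1 H
  atom 10: C, bond orders sum to 3 (valence 4) → 1 H
  atom 11: C, bond orders sum to 4 (valence 4) → 0 H
  atom 12: C, bond orders sum to 2 (valence 4) → 2 H
  atom 13: C, bond orders sum to 1 (valence 4) → 3 H
Totals → C:10, H:11, Cl:1, O:2.
In Hill order: C10H11ClO2.

C10H11ClO2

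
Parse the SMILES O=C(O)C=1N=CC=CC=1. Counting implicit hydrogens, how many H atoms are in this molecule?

Walk through each heavy atom and fill implicit hydrogens from standard valence (C 4, N 3, O 2, S 2, halogen 1):
  atom 1: O, bond orders sum to 2 (valence 2) → 0 H
  atom 2: C, bond orders sum to 4 (valence 4) → 0 H
  atom 3: O, bond orders sum to 1 (valence 2) → 1 H
  atom 4: C, bond orders sum to 4 (valence 4) → 0 H
  atom 5: N, bond orders sum to 3 (valence 3) → 0 H
  atom 6: C, bond orders sum to 3 (valence 4) → 1 H
  atom 7: C, bond orders sum to 3 (valence 4) → 1 H
  atom 8: C, bond orders sum to 3 (valence 4) → 1 H
  atom 9: C, bond orders sum to 3 (valence 4) → 1 H
Total hydrogens: 5.

5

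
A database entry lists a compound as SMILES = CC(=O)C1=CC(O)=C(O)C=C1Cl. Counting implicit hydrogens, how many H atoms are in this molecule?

7

Walk through each heavy atom and fill implicit hydrogens from standard valence (C 4, N 3, O 2, S 2, halogen 1):
  atom 1: C, bond orders sum to 1 (valence 4) → 3 H
  atom 2: C, bond orders sum to 4 (valence 4) → 0 H
  atom 3: O, bond orders sum to 2 (valence 2) → 0 H
  atom 4: C, bond orders sum to 4 (valence 4) → 0 H
  atom 5: C, bond orders sum to 3 (valence 4) → 1 H
  atom 6: C, bond orders sum to 4 (valence 4) → 0 H
  atom 7: O, bond orders sum to 1 (valence 2) → 1 H
  atom 8: C, bond orders sum to 4 (valence 4) → 0 H
  atom 9: O, bond orders sum to 1 (valence 2) → 1 H
  atom 10: C, bond orders sum to 3 (valence 4) → 1 H
  atom 11: C, bond orders sum to 4 (valence 4) → 0 H
  atom 12: Cl (halogen, monovalent) → 0 H
Total hydrogens: 7.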